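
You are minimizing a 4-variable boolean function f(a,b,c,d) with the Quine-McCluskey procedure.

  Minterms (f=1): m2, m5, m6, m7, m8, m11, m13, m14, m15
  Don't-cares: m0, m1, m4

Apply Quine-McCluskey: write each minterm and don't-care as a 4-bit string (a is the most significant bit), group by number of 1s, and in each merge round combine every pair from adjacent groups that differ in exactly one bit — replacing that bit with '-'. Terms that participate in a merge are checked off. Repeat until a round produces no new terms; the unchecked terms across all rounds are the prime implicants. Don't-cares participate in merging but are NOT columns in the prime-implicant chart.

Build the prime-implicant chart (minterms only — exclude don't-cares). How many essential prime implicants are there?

size-2^0 implicants → 0000(✓)  0001(✓)  0010(✓)  0100(✓)  0101(✓)  0110(✓)  0111(✓)  1000(✓)  1011(✓)  1101(✓)  1110(✓)  1111(✓)
size-2^1 implicants → -000  -101(✓)  -110(✓)  -111(✓)  0-00(✓)  0-01(✓)  0-10(✓)  00-0(✓)  000-(✓)  01-0(✓)  01-1(✓)  010-(✓)  011-(✓)  1-11  11-1(✓)  111-(✓)
size-2^2 implicants → -1-1  -11-  0--0  0-0-  01--
Unchecked terms (primes): -000, -1-1, -11-, 0--0, 0-0-, 01--, 1-11
Minterm coverage:
  m2 ⊆ 0--0 [E]
  m5 ⊆ -1-1,0-0-,01--
  m6 ⊆ -11-,0--0,01--
  m7 ⊆ -1-1,-11-,01--
  m8 ⊆ -000 [E]
  m11 ⊆ 1-11 [E]
  m13 ⊆ -1-1 [E]
  m14 ⊆ -11- [E]
  m15 ⊆ -1-1,-11-,1-11
E = {-000, -1-1, -11-, 0--0, 1-11}

5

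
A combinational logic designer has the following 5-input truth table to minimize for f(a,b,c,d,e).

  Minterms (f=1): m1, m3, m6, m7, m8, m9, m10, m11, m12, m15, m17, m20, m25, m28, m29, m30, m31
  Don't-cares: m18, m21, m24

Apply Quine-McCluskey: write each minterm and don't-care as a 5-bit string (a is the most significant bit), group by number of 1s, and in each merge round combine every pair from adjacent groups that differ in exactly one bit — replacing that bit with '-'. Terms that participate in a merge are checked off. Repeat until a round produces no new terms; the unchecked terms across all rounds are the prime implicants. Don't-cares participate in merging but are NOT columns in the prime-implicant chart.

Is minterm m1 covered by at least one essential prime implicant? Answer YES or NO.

Round 0: 00001✓ 00011✓ 00110✓ 00111✓ 01000✓ 01001✓ 01010✓ 01011✓ 01100✓ 01111✓ 10001✓ 10010 10100✓ 10101✓ 11000✓ 11001✓ 11100✓ 11101✓ 11110✓ 11111✓
Round 1: -0001✓ -1000✓ -1001✓ -1100✓ -1111 0-001✓ 0-011✓ 0-111✓ 00-11✓ 000-1✓ 0011- 01-00✓ 01-11✓ 010-0✓ 010-1✓ 0100-✓ 0101-✓ 1-001✓ 1-100✓ 1-101✓ 10-01✓ 1010-✓ 11-00✓ 11-01✓ 1100-✓ 111-0✓ 111-1✓ 1110-✓ 1111-✓
Round 2: --001 -1-00 -100- 0--11 0-0-1 010-- 1--01 1-10- 11-0- 111--
PIs = {--001, -1-00, -100-, -1111, 0--11, 0-0-1, 0011-, 010--, 1--01, 1-10-, 10010, 11-0-, 111--}
Coverage chart:
  m1: --001,0-0-1
  m3: 0--11,0-0-1
  m6: 0011- ←essential
  m7: 0--11,0011-
  m8: -1-00,-100-,010--
  m9: --001,-100-,0-0-1,010--
  m10: 010-- ←essential
  m11: 0--11,0-0-1,010--
  m12: -1-00 ←essential
  m15: -1111,0--11
  m17: --001,1--01
  m20: 1-10- ←essential
  m25: --001,-100-,1--01,11-0-
  m28: -1-00,1-10-,11-0-,111--
  m29: 1--01,1-10-,11-0-,111--
  m30: 111-- ←essential
  m31: -1111,111--
Essential: -1-00, 0011-, 010--, 1-10-, 111--

NO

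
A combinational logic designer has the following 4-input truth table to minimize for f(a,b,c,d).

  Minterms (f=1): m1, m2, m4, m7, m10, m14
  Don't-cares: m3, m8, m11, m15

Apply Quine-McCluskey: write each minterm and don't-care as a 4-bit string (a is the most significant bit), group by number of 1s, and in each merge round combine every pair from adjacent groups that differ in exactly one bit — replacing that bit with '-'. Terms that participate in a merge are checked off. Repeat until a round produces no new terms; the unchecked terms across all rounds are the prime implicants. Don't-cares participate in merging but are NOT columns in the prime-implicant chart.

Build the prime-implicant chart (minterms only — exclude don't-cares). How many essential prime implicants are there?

[col 0] 0001*, 0010*, 0011*, 0100, 0111*, 1000*, 1010*, 1011*, 1110*, 1111*
[col 1] -010*, -011*, -111*, 0-11*, 00-1, 001-*, 1-10*, 1-11*, 10-0, 101-*, 111-*
[col 2] --11, -01-, 1-1-
Prime implicants: --11, -01-, 00-1, 0100, 1-1-, 10-0
PI chart (minterm → PIs covering it):
  1 | 00-1  (sole → essential)
  2 | -01-  (sole → essential)
  4 | 0100  (sole → essential)
  7 | --11  (sole → essential)
  10 | -01-,1-1-,10-0
  14 | 1-1-  (sole → essential)
Essential prime implicants: --11, -01-, 00-1, 0100, 1-1-

5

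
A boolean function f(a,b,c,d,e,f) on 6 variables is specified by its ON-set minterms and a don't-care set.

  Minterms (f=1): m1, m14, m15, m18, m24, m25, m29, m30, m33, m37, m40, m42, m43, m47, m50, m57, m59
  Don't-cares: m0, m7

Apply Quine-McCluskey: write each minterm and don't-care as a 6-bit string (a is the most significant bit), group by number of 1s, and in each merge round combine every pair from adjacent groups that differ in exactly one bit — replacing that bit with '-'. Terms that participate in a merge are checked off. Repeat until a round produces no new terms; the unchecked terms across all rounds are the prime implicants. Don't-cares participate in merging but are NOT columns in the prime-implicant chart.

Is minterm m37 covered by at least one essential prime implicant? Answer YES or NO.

size-2^0 implicants → 000000(✓)  000001(✓)  000111(✓)  001110(✓)  001111(✓)  010010(✓)  011000(✓)  011001(✓)  011101(✓)  011110(✓)  100001(✓)  100101(✓)  101000(✓)  101010(✓)  101011(✓)  101111(✓)  110010(✓)  111001(✓)  111011(✓)
size-2^1 implicants → -00001  -01111  -10010  -11001  0-1110  00-111  00000-  00111-  011-01  01100-  1-1011  100-01  101-11  1010-0  10101-  1110-1
Unchecked terms (primes): -00001, -01111, -10010, -11001, 0-1110, 00-111, 00000-, 00111-, 011-01, 01100-, 1-1011, 100-01, 101-11, 1010-0, 10101-, 1110-1
Minterm coverage:
  m1 ⊆ -00001,00000-
  m14 ⊆ 0-1110,00111-
  m15 ⊆ -01111,00-111,00111-
  m18 ⊆ -10010 [E]
  m24 ⊆ 01100- [E]
  m25 ⊆ -11001,011-01,01100-
  m29 ⊆ 011-01 [E]
  m30 ⊆ 0-1110 [E]
  m33 ⊆ -00001,100-01
  m37 ⊆ 100-01 [E]
  m40 ⊆ 1010-0 [E]
  m42 ⊆ 1010-0,10101-
  m43 ⊆ 1-1011,101-11,10101-
  m47 ⊆ -01111,101-11
  m50 ⊆ -10010 [E]
  m57 ⊆ -11001,1110-1
  m59 ⊆ 1-1011,1110-1
E = {-10010, 0-1110, 011-01, 01100-, 100-01, 1010-0}

YES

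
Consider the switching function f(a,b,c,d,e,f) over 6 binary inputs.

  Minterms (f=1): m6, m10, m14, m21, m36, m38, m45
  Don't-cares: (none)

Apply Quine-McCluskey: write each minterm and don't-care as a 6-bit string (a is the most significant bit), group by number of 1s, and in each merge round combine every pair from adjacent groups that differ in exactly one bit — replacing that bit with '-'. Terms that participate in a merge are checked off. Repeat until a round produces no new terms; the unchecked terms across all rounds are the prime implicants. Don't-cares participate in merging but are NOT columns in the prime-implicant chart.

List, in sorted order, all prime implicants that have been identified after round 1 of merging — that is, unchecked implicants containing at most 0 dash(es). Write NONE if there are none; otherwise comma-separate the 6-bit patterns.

010101, 101101

Round 0: 000110✓ 001010✓ 001110✓ 010101 100100✓ 100110✓ 101101
Round 1: -00110 00-110 001-10 1001-0
PIs = {-00110, 00-110, 001-10, 010101, 1001-0, 101101}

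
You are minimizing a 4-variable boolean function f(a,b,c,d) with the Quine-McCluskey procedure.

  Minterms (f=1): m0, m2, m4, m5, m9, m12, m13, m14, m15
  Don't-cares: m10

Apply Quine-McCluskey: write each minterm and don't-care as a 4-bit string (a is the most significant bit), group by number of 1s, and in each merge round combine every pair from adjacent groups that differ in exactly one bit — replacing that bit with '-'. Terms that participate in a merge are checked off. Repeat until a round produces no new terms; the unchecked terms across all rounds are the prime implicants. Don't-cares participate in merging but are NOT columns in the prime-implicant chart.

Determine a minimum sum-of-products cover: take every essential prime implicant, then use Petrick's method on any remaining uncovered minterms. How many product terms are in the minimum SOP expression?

Round 0: 0000✓ 0010✓ 0100✓ 0101✓ 1001✓ 1010✓ 1100✓ 1101✓ 1110✓ 1111✓
Round 1: -010 -100✓ -101✓ 0-00 00-0 010-✓ 1-01 1-10 11-0✓ 11-1✓ 110-✓ 111-✓
Round 2: -10- 11--
PIs = {-010, -10-, 0-00, 00-0, 1-01, 1-10, 11--}
Coverage chart:
  m0: 0-00,00-0
  m2: -010,00-0
  m4: -10-,0-00
  m5: -10- ←essential
  m9: 1-01 ←essential
  m12: -10-,11--
  m13: -10-,1-01,11--
  m14: 1-10,11--
  m15: 11-- ←essential
Essential: -10-, 1-01, 11--
Petrick residual → 00-0
Min cover (4 terms): bc' + a'b'd' + ac'd + ab

4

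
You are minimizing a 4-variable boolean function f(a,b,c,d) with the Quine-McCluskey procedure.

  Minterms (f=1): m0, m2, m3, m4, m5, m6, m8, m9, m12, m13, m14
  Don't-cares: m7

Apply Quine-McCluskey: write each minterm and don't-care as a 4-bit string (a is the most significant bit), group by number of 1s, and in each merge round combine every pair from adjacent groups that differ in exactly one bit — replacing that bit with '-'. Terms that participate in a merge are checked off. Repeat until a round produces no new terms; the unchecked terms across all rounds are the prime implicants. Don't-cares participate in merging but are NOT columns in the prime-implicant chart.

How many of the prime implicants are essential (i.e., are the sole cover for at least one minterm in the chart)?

3

Round 0: 0000✓ 0010✓ 0011✓ 0100✓ 0101✓ 0110✓ 0111✓ 1000✓ 1001✓ 1100✓ 1101✓ 1110✓
Round 1: -000✓ -100✓ -101✓ -110✓ 0-00✓ 0-10✓ 0-11✓ 00-0✓ 001-✓ 01-0✓ 01-1✓ 010-✓ 011-✓ 1-00✓ 1-01✓ 100-✓ 11-0✓ 110-✓
Round 2: --00 -1-0 -10- 0--0 0-1- 01-- 1-0-
PIs = {--00, -1-0, -10-, 0--0, 0-1-, 01--, 1-0-}
Coverage chart:
  m0: --00,0--0
  m2: 0--0,0-1-
  m3: 0-1- ←essential
  m4: --00,-1-0,-10-,0--0,01--
  m5: -10-,01--
  m6: -1-0,0--0,0-1-,01--
  m8: --00,1-0-
  m9: 1-0- ←essential
  m12: --00,-1-0,-10-,1-0-
  m13: -10-,1-0-
  m14: -1-0 ←essential
Essential: -1-0, 0-1-, 1-0-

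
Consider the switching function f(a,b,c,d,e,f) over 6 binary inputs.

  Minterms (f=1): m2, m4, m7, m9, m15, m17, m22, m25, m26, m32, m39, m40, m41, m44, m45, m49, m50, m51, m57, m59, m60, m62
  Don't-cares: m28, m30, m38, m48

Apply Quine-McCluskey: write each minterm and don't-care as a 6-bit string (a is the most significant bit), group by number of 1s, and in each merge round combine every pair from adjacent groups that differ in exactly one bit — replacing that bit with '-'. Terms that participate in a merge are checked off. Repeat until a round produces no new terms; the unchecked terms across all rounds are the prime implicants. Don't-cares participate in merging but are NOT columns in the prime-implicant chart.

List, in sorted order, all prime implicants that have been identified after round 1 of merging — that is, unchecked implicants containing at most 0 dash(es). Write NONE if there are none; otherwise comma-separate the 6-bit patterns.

Round 0: 000010 000100 000111✓ 001001✓ 001111✓ 010001✓ 010110✓ 011001✓ 011010✓ 011100✓ 011110✓ 100000✓ 100110✓ 100111✓ 101000✓ 101001✓ 101100✓ 101101✓ 110000✓ 110001✓ 110010✓ 110011✓ 111001✓ 111011✓ 111100✓ 111110✓
Round 1: -00111 -01001✓ -10001✓ -11001✓ -11100✓ -11110✓ 0-1001✓ 00-111 01-001✓ 01-110 011-10 0111-0✓ 1-0000 1-1001✓ 1-1100 10-000 10011- 101-00✓ 101-01✓ 10100-✓ 10110-✓ 11-001✓ 11-011✓ 1100-0✓ 1100-1✓ 11000-✓ 11001-✓ 1110-1✓ 1111-0✓
Round 2: --1001 -1-001 -111-0 101-0- 11-0-1 1100--
PIs = {--1001, -00111, -1-001, -111-0, 00-111, 000010, 000100, 01-110, 011-10, 1-0000, 1-1100, 10-000, 10011-, 101-0-, 11-0-1, 1100--}

000010, 000100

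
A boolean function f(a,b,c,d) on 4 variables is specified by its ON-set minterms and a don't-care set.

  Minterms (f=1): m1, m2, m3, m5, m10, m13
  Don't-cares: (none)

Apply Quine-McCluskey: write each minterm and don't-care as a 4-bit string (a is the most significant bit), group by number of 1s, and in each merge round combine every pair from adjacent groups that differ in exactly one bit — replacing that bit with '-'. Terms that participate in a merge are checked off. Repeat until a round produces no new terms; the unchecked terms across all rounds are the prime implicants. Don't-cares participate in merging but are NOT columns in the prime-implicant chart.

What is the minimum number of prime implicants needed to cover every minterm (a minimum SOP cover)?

[col 0] 0001*, 0010*, 0011*, 0101*, 1010*, 1101*
[col 1] -010, -101, 0-01, 00-1, 001-
Prime implicants: -010, -101, 0-01, 00-1, 001-
PI chart (minterm → PIs covering it):
  1 | 0-01,00-1
  2 | -010,001-
  3 | 00-1,001-
  5 | -101,0-01
  10 | -010  (sole → essential)
  13 | -101  (sole → essential)
Essential prime implicants: -010, -101
Petrick residual → 00-1
Minimum SOP uses 3 PIs: b'cd' + bc'd + a'b'd

3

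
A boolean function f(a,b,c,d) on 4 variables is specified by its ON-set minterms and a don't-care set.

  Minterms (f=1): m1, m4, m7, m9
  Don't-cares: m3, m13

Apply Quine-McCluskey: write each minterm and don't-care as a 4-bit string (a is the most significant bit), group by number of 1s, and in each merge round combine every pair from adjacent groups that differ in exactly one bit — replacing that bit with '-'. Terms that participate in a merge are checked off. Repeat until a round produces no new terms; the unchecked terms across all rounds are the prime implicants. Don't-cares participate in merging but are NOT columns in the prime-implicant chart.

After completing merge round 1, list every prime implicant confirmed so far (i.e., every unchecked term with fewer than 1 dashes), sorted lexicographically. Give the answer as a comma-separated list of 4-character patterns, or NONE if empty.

0100

size-2^0 implicants → 0001(✓)  0011(✓)  0100  0111(✓)  1001(✓)  1101(✓)
size-2^1 implicants → -001  0-11  00-1  1-01
Unchecked terms (primes): -001, 0-11, 00-1, 0100, 1-01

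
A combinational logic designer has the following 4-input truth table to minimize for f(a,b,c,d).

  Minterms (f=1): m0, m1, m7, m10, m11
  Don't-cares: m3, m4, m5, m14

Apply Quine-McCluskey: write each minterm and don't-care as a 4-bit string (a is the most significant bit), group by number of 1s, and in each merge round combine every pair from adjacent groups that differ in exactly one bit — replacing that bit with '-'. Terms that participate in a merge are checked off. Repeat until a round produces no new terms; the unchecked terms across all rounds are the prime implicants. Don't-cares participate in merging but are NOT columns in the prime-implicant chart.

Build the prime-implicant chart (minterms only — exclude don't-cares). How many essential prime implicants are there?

2

size-2^0 implicants → 0000(✓)  0001(✓)  0011(✓)  0100(✓)  0101(✓)  0111(✓)  1010(✓)  1011(✓)  1110(✓)
size-2^1 implicants → -011  0-00(✓)  0-01(✓)  0-11(✓)  00-1(✓)  000-(✓)  01-1(✓)  010-(✓)  1-10  101-
size-2^2 implicants → 0--1  0-0-
Unchecked terms (primes): -011, 0--1, 0-0-, 1-10, 101-
Minterm coverage:
  m0 ⊆ 0-0- [E]
  m1 ⊆ 0--1,0-0-
  m7 ⊆ 0--1 [E]
  m10 ⊆ 1-10,101-
  m11 ⊆ -011,101-
E = {0--1, 0-0-}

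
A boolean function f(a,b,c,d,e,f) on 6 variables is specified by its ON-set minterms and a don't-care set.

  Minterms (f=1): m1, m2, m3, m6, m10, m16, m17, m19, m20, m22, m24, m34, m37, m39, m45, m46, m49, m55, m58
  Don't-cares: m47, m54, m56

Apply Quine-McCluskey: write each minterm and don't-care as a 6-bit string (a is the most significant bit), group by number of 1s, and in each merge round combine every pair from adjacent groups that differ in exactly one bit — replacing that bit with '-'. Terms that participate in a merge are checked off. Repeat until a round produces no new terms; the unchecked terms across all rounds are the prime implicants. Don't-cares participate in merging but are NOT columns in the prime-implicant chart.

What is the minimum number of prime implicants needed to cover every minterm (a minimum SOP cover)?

size-2^0 implicants → 000001(✓)  000010(✓)  000011(✓)  000110(✓)  001010(✓)  010000(✓)  010001(✓)  010011(✓)  010100(✓)  010110(✓)  011000(✓)  100010(✓)  100101(✓)  100111(✓)  101101(✓)  101110(✓)  101111(✓)  110001(✓)  110110(✓)  110111(✓)  111000(✓)  111010(✓)
size-2^1 implicants → -00010  -10001  -10110  -11000  0-0001(✓)  0-0011(✓)  0-0110  00-010  000-10  0000-1(✓)  00001-  01-000  010-00  0100-1(✓)  01000-  0101-0  1-0111  10-101(✓)  10-111(✓)  1001-1(✓)  1011-1(✓)  10111-  11011-  1110-0
size-2^2 implicants → 0-00-1  10-1-1
Unchecked terms (primes): -00010, -10001, -10110, -11000, 0-00-1, 0-0110, 00-010, 000-10, 00001-, 01-000, 010-00, 01000-, 0101-0, 1-0111, 10-1-1, 10111-, 11011-, 1110-0
Minterm coverage:
  m1 ⊆ 0-00-1 [E]
  m2 ⊆ -00010,00-010,000-10,00001-
  m3 ⊆ 0-00-1,00001-
  m6 ⊆ 0-0110,000-10
  m10 ⊆ 00-010 [E]
  m16 ⊆ 01-000,010-00,01000-
  m17 ⊆ -10001,0-00-1,01000-
  m19 ⊆ 0-00-1 [E]
  m20 ⊆ 010-00,0101-0
  m22 ⊆ -10110,0-0110,0101-0
  m24 ⊆ -11000,01-000
  m34 ⊆ -00010 [E]
  m37 ⊆ 10-1-1 [E]
  m39 ⊆ 1-0111,10-1-1
  m45 ⊆ 10-1-1 [E]
  m46 ⊆ 10111- [E]
  m49 ⊆ -10001 [E]
  m55 ⊆ 1-0111,11011-
  m58 ⊆ 1110-0 [E]
E = {-00010, -10001, 0-00-1, 00-010, 10-1-1, 10111-, 1110-0}
Petrick residual → -11000, 0-0110, 010-00, 1-0111
Cover = b'c'd'ef' + bc'd'e'f + bcd'e'f' + a'c'd'f + a'c'def' + a'b'd'ef' + a'bc'e'f' + ac'def + ab'df + ab'cde + abcd'f'  |cover|=11

11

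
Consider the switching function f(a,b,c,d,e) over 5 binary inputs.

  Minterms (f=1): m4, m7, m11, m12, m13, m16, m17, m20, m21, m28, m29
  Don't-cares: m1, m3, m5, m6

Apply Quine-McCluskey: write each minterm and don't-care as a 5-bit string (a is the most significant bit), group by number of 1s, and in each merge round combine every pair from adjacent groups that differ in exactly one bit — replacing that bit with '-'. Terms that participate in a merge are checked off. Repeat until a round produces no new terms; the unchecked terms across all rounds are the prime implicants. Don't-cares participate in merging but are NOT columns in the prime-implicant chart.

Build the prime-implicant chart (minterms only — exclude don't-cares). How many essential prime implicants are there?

3

[col 0] 00001*, 00011*, 00100*, 00101*, 00110*, 00111*, 01011*, 01100*, 01101*, 10000*, 10001*, 10100*, 10101*, 11100*, 11101*
[col 1] -0001*, -0100*, -0101*, -1100*, -1101*, 0-011, 0-100*, 0-101*, 00-01*, 00-11*, 000-1*, 001-0*, 001-1*, 0010-*, 0011-*, 0110-*, 1-100*, 1-101*, 10-00*, 10-01*, 1000-*, 1010-*, 1110-*
[col 2] --100*, --101*, -0-01, -010-*, -110-*, 0-10-*, 00--1, 001--, 1-10-*, 10-0-
[col 3] --10-
Prime implicants: --10-, -0-01, 0-011, 00--1, 001--, 10-0-
PI chart (minterm → PIs covering it):
  4 | --10-,001--
  7 | 00--1,001--
  11 | 0-011  (sole → essential)
  12 | --10-  (sole → essential)
  13 | --10-  (sole → essential)
  16 | 10-0-  (sole → essential)
  17 | -0-01,10-0-
  20 | --10-,10-0-
  21 | --10-,-0-01,10-0-
  28 | --10-  (sole → essential)
  29 | --10-  (sole → essential)
Essential prime implicants: --10-, 0-011, 10-0-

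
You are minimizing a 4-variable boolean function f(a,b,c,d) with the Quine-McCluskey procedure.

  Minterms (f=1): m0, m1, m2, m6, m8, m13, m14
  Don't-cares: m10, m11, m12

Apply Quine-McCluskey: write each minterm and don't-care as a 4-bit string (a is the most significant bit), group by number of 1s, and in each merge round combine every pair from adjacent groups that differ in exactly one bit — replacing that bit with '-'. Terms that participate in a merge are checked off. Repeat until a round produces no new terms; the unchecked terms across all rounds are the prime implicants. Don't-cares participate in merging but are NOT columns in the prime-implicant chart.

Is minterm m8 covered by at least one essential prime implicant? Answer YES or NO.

Round 0: 0000✓ 0001✓ 0010✓ 0110✓ 1000✓ 1010✓ 1011✓ 1100✓ 1101✓ 1110✓
Round 1: -000✓ -010✓ -110✓ 0-10✓ 00-0✓ 000- 1-00✓ 1-10✓ 10-0✓ 101- 11-0✓ 110-
Round 2: --10 -0-0 1--0
PIs = {--10, -0-0, 000-, 1--0, 101-, 110-}
Coverage chart:
  m0: -0-0,000-
  m1: 000- ←essential
  m2: --10,-0-0
  m6: --10 ←essential
  m8: -0-0,1--0
  m13: 110- ←essential
  m14: --10,1--0
Essential: --10, 000-, 110-

NO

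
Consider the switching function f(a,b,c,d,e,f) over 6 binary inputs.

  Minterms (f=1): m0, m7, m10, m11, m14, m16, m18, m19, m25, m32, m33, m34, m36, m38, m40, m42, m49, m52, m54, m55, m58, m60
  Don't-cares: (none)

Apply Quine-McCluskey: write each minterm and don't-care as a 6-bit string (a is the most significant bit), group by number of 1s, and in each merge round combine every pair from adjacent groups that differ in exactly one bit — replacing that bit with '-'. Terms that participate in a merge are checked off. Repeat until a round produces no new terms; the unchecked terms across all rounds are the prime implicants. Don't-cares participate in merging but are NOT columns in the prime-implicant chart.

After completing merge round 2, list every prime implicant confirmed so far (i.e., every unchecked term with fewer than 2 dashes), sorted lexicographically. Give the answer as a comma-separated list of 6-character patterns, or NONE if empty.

-00000, -01010, 0-0000, 000111, 001-10, 00101-, 0100-0, 01001-, 011001, 1-0001, 1-1010, 10000-, 11-100, 11011-

[col 0] 000000*, 000111, 001010*, 001011*, 001110*, 010000*, 010010*, 010011*, 011001, 100000*, 100001*, 100010*, 100100*, 100110*, 101000*, 101010*, 110001*, 110100*, 110110*, 110111*, 111010*, 111100*
[col 1] -00000, -01010, 0-0000, 001-10, 00101-, 0100-0, 01001-, 1-0001, 1-0100*, 1-0110*, 1-1010, 10-000*, 10-010*, 100-00*, 100-10*, 1000-0*, 10000-, 1001-0*, 1010-0*, 11-100, 1101-0*, 11011-
[col 2] 1-01-0, 10-0-0, 100--0
Prime implicants: -00000, -01010, 0-0000, 000111, 001-10, 00101-, 0100-0, 01001-, 011001, 1-0001, 1-01-0, 1-1010, 10-0-0, 100--0, 10000-, 11-100, 11011-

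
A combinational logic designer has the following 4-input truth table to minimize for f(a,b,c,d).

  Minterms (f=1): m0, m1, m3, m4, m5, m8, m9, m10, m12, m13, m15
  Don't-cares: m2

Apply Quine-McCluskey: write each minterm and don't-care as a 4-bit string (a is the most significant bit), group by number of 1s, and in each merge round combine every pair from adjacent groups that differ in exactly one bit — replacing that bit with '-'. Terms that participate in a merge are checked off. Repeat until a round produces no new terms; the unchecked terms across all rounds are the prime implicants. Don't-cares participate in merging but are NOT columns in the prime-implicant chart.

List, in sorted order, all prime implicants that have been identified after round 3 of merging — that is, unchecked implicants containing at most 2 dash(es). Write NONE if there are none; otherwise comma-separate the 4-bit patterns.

-0-0, 00--, 11-1

size-2^0 implicants → 0000(✓)  0001(✓)  0010(✓)  0011(✓)  0100(✓)  0101(✓)  1000(✓)  1001(✓)  1010(✓)  1100(✓)  1101(✓)  1111(✓)
size-2^1 implicants → -000(✓)  -001(✓)  -010(✓)  -100(✓)  -101(✓)  0-00(✓)  0-01(✓)  00-0(✓)  00-1(✓)  000-(✓)  001-(✓)  010-(✓)  1-00(✓)  1-01(✓)  10-0(✓)  100-(✓)  11-1  110-(✓)
size-2^2 implicants → --00(✓)  --01(✓)  -0-0  -00-(✓)  -10-(✓)  0-0-(✓)  00--  1-0-(✓)
size-2^3 implicants → --0-
Unchecked terms (primes): --0-, -0-0, 00--, 11-1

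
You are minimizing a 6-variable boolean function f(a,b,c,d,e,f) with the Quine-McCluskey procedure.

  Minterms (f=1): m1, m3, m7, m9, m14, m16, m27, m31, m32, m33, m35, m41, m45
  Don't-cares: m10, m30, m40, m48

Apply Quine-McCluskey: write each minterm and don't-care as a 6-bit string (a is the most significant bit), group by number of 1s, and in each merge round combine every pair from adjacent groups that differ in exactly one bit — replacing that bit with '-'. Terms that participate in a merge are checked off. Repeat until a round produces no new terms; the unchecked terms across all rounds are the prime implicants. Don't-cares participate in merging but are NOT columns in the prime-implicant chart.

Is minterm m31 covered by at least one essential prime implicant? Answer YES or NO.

YES

[col 0] 000001*, 000011*, 000111*, 001001*, 001010*, 001110*, 010000*, 011011*, 011110*, 011111*, 100000*, 100001*, 100011*, 101000*, 101001*, 101101*, 110000*
[col 1] -00001*, -00011*, -01001*, -10000, 0-1110, 00-001*, 000-11, 0000-1*, 001-10, 011-11, 01111-, 1-0000, 10-000*, 10-001*, 1000-1*, 10000-*, 101-01, 10100-*
[col 2] -0-001, -000-1, 10-00-
Prime implicants: -0-001, -000-1, -10000, 0-1110, 000-11, 001-10, 011-11, 01111-, 1-0000, 10-00-, 101-01
PI chart (minterm → PIs covering it):
  1 | -0-001,-000-1
  3 | -000-1,000-11
  7 | 000-11  (sole → essential)
  9 | -0-001  (sole → essential)
  14 | 0-1110,001-10
  16 | -10000  (sole → essential)
  27 | 011-11  (sole → essential)
  31 | 011-11,01111-
  32 | 1-0000,10-00-
  33 | -0-001,-000-1,10-00-
  35 | -000-1  (sole → essential)
  41 | -0-001,10-00-,101-01
  45 | 101-01  (sole → essential)
Essential prime implicants: -0-001, -000-1, -10000, 000-11, 011-11, 101-01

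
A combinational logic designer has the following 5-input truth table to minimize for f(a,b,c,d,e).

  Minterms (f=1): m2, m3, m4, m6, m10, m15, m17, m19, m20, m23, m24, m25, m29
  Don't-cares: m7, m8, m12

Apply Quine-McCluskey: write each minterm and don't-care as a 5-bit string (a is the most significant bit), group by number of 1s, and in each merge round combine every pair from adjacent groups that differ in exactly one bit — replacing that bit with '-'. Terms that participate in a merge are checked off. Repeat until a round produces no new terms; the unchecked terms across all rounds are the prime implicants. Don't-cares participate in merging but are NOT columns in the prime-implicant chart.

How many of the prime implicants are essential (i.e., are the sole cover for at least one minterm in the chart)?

Round 0: 00010✓ 00011✓ 00100✓ 00110✓ 00111✓ 01000✓ 01010✓ 01100✓ 01111✓ 10001✓ 10011✓ 10100✓ 10111✓ 11000✓ 11001✓ 11101✓
Round 1: -0011✓ -0100 -0111✓ -1000 0-010 0-100 0-111 00-10✓ 00-11✓ 0001-✓ 001-0 0011-✓ 01-00 010-0 1-001 10-11✓ 100-1 11-01 1100-
Round 2: -0-11 00-1-
PIs = {-0-11, -0100, -1000, 0-010, 0-100, 0-111, 00-1-, 001-0, 01-00, 010-0, 1-001, 100-1, 11-01, 1100-}
Coverage chart:
  m2: 0-010,00-1-
  m3: -0-11,00-1-
  m4: -0100,0-100,001-0
  m6: 00-1-,001-0
  m10: 0-010,010-0
  m15: 0-111 ←essential
  m17: 1-001,100-1
  m19: -0-11,100-1
  m20: -0100 ←essential
  m23: -0-11 ←essential
  m24: -1000,1100-
  m25: 1-001,11-01,1100-
  m29: 11-01 ←essential
Essential: -0-11, -0100, 0-111, 11-01

4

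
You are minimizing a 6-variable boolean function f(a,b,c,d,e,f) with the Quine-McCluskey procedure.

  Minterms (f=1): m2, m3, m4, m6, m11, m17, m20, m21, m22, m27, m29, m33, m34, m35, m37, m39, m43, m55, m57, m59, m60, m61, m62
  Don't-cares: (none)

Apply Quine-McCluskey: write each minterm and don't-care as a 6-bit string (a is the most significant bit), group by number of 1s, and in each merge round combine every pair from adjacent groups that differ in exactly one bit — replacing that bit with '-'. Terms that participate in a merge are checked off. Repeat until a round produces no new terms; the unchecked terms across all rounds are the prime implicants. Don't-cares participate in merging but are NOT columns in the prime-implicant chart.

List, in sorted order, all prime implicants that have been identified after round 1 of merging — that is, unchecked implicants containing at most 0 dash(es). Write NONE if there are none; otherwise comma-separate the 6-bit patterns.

NONE

Round 0: 000010✓ 000011✓ 000100✓ 000110✓ 001011✓ 010001✓ 010100✓ 010101✓ 010110✓ 011011✓ 011101✓ 100001✓ 100010✓ 100011✓ 100101✓ 100111✓ 101011✓ 110111✓ 111001✓ 111011✓ 111100✓ 111101✓ 111110✓
Round 1: -00010✓ -00011✓ -01011✓ -11011✓ -11101 0-0100✓ 0-0110✓ 0-1011✓ 00-011✓ 000-10 00001-✓ 0001-0✓ 01-101 010-01 0101-0✓ 01010- 1-0111 1-1011✓ 10-011✓ 100-01✓ 100-11✓ 1000-1✓ 10001-✓ 1001-1✓ 111-01 1110-1 1111-0 11110-
Round 2: --1011 -0-011 -0001- 0-01-0 100--1
PIs = {--1011, -0-011, -0001-, -11101, 0-01-0, 000-10, 01-101, 010-01, 01010-, 1-0111, 100--1, 111-01, 1110-1, 1111-0, 11110-}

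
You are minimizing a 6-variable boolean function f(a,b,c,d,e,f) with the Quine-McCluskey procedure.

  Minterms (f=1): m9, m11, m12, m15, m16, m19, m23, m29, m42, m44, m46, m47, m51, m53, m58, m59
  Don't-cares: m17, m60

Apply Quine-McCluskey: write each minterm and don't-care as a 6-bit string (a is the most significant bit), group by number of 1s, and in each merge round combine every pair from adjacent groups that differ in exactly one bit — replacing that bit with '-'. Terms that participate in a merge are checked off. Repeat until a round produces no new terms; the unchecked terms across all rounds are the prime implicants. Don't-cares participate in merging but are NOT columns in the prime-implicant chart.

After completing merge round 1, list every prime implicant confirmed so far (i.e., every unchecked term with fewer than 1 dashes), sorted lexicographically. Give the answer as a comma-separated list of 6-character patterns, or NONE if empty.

[col 0] 001001*, 001011*, 001100*, 001111*, 010000*, 010001*, 010011*, 010111*, 011101, 101010*, 101100*, 101110*, 101111*, 110011*, 110101, 111010*, 111011*, 111100*
[col 1] -01100, -01111, -10011, 001-11, 0010-1, 010-11, 0100-1, 01000-, 1-1010, 1-1100, 101-10, 1011-0, 10111-, 11-011, 11101-
Prime implicants: -01100, -01111, -10011, 001-11, 0010-1, 010-11, 0100-1, 01000-, 011101, 1-1010, 1-1100, 101-10, 1011-0, 10111-, 11-011, 110101, 11101-

011101, 110101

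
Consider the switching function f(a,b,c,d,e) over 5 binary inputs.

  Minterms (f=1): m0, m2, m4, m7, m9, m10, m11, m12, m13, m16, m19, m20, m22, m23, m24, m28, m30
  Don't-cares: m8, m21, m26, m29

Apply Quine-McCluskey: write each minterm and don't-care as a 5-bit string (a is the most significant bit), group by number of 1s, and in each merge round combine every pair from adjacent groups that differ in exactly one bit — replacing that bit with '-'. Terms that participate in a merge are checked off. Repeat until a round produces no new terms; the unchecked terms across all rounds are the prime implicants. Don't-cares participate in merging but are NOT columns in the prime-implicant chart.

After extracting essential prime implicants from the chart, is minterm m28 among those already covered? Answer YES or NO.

[col 0] 00000*, 00010*, 00100*, 00111*, 01000*, 01001*, 01010*, 01011*, 01100*, 01101*, 10000*, 10011*, 10100*, 10101*, 10110*, 10111*, 11000*, 11010*, 11100*, 11101*, 11110*
[col 1] -0000*, -0100*, -0111, -1000*, -1010*, -1100*, -1101*, 0-000*, 0-010*, 0-100*, 00-00*, 000-0*, 01-00*, 01-01*, 010-0*, 010-1*, 0100-*, 0101-*, 0110-*, 1-000*, 1-100*, 1-101*, 1-110*, 10-00*, 10-11, 101-0*, 101-1*, 1010-*, 1011-*, 11-00*, 11-10*, 110-0*, 111-0*, 1110-*
[col 2] --000*, --100*, -0-00*, -1-00*, -10-0, -110-, 0--00*, 0-0-0, 01-0-, 010--, 1--00*, 1-1-0, 1-10-, 101--, 11--0
[col 3] ---00
Prime implicants: ---00, -0111, -10-0, -110-, 0-0-0, 01-0-, 010--, 1-1-0, 1-10-, 10-11, 101--, 11--0
PI chart (minterm → PIs covering it):
  0 | ---00,0-0-0
  2 | 0-0-0  (sole → essential)
  4 | ---00  (sole → essential)
  7 | -0111  (sole → essential)
  9 | 01-0-,010--
  10 | -10-0,0-0-0,010--
  11 | 010--  (sole → essential)
  12 | ---00,-110-,01-0-
  13 | -110-,01-0-
  16 | ---00  (sole → essential)
  19 | 10-11  (sole → essential)
  20 | ---00,1-1-0,1-10-,101--
  22 | 1-1-0,101--
  23 | -0111,10-11,101--
  24 | ---00,-10-0,11--0
  28 | ---00,-110-,1-1-0,1-10-,11--0
  30 | 1-1-0,11--0
Essential prime implicants: ---00, -0111, 0-0-0, 010--, 10-11

YES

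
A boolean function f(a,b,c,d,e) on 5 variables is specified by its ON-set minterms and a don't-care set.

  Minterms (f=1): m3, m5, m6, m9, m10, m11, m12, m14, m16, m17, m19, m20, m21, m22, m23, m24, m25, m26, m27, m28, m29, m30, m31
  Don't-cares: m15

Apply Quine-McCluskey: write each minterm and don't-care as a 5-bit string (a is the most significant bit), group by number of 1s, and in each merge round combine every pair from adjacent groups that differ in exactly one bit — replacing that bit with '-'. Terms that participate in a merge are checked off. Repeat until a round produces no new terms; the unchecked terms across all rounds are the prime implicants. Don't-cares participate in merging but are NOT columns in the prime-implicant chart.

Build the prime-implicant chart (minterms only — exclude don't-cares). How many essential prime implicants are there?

[col 0] 00011*, 00101*, 00110*, 01001*, 01010*, 01011*, 01100*, 01110*, 01111*, 10000*, 10001*, 10011*, 10100*, 10101*, 10110*, 10111*, 11000*, 11001*, 11010*, 11011*, 11100*, 11101*, 11110*, 11111*
[col 1] -0011*, -0101, -0110*, -1001*, -1010*, -1011*, -1100*, -1110*, -1111*, 0-011*, 0-110*, 01-10*, 01-11*, 010-1*, 0101-*, 011-0*, 0111-*, 1-000*, 1-001*, 1-011*, 1-100*, 1-101*, 1-110*, 1-111*, 10-00*, 10-01*, 10-11*, 100-1*, 1000-*, 101-0*, 101-1*, 1010-*, 1011-*, 11-00*, 11-01*, 11-10*, 11-11*, 110-0*, 110-1*, 1100-*, 1101-*, 111-0*, 111-1*, 1110-*, 1111-*
[col 2] --011, --110, -1-10*, -1-11*, -10-1, -101-*, -11-0, -111-*, 01-1-*, 1--00*, 1--01*, 1--11*, 1-0-1*, 1-00-*, 1-1-0*, 1-1-1*, 1-10-*, 1-11-*, 10--1*, 10-0-*, 101--*, 11--0*, 11--1*, 11-0-*, 11-1-*, 110--*, 111--*
[col 3] -1-1-, 1---1, 1--0-, 1-1--, 11---
Prime implicants: --011, --110, -0101, -1-1-, -10-1, -11-0, 1---1, 1--0-, 1-1--, 11---
PI chart (minterm → PIs covering it):
  3 | --011  (sole → essential)
  5 | -0101  (sole → essential)
  6 | --110  (sole → essential)
  9 | -10-1  (sole → essential)
  10 | -1-1-  (sole → essential)
  11 | --011,-1-1-,-10-1
  12 | -11-0  (sole → essential)
  14 | --110,-1-1-,-11-0
  16 | 1--0-  (sole → essential)
  17 | 1---1,1--0-
  19 | --011,1---1
  20 | 1--0-,1-1--
  21 | -0101,1---1,1--0-,1-1--
  22 | --110,1-1--
  23 | 1---1,1-1--
  24 | 1--0-,11---
  25 | -10-1,1---1,1--0-,11---
  26 | -1-1-,11---
  27 | --011,-1-1-,-10-1,1---1,11---
  28 | -11-0,1--0-,1-1--,11---
  29 | 1---1,1--0-,1-1--,11---
  30 | --110,-1-1-,-11-0,1-1--,11---
  31 | -1-1-,1---1,1-1--,11---
Essential prime implicants: --011, --110, -0101, -1-1-, -10-1, -11-0, 1--0-

7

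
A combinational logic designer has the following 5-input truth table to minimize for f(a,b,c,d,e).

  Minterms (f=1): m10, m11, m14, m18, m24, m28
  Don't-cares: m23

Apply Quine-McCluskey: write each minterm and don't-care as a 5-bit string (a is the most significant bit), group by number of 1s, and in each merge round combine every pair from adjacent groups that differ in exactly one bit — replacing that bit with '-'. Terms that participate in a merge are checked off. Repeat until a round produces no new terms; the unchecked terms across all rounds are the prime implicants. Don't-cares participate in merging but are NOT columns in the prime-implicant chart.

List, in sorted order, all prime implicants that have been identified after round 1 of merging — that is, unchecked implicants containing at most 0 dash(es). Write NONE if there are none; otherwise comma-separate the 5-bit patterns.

[col 0] 01010*, 01011*, 01110*, 10010, 10111, 11000*, 11100*
[col 1] 01-10, 0101-, 11-00
Prime implicants: 01-10, 0101-, 10010, 10111, 11-00

10010, 10111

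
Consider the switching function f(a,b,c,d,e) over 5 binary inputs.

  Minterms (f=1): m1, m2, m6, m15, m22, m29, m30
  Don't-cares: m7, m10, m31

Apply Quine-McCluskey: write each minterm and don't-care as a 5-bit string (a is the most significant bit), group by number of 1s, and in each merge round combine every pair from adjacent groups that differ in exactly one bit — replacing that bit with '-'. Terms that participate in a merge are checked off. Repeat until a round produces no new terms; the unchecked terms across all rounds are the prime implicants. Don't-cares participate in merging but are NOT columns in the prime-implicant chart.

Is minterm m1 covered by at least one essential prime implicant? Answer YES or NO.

[col 0] 00001, 00010*, 00110*, 00111*, 01010*, 01111*, 10110*, 11101*, 11110*, 11111*
[col 1] -0110, -1111, 0-010, 0-111, 00-10, 0011-, 1-110, 111-1, 1111-
Prime implicants: -0110, -1111, 0-010, 0-111, 00-10, 00001, 0011-, 1-110, 111-1, 1111-
PI chart (minterm → PIs covering it):
  1 | 00001  (sole → essential)
  2 | 0-010,00-10
  6 | -0110,00-10,0011-
  15 | -1111,0-111
  22 | -0110,1-110
  29 | 111-1  (sole → essential)
  30 | 1-110,1111-
Essential prime implicants: 00001, 111-1

YES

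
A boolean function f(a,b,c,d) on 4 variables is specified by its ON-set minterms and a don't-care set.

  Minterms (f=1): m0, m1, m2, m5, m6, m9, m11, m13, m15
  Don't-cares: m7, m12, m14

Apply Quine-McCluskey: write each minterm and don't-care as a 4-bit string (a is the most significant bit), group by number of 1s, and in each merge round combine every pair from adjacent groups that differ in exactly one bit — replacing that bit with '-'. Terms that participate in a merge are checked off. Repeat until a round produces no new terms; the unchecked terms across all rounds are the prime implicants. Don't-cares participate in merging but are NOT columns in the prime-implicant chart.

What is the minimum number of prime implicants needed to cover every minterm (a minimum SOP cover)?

size-2^0 implicants → 0000(✓)  0001(✓)  0010(✓)  0101(✓)  0110(✓)  0111(✓)  1001(✓)  1011(✓)  1100(✓)  1101(✓)  1110(✓)  1111(✓)
size-2^1 implicants → -001(✓)  -101(✓)  -110(✓)  -111(✓)  0-01(✓)  0-10  00-0  000-  01-1(✓)  011-(✓)  1-01(✓)  1-11(✓)  10-1(✓)  11-0(✓)  11-1(✓)  110-(✓)  111-(✓)
size-2^2 implicants → --01  -1-1  -11-  1--1  11--
Unchecked terms (primes): --01, -1-1, -11-, 0-10, 00-0, 000-, 1--1, 11--
Minterm coverage:
  m0 ⊆ 00-0,000-
  m1 ⊆ --01,000-
  m2 ⊆ 0-10,00-0
  m5 ⊆ --01,-1-1
  m6 ⊆ -11-,0-10
  m9 ⊆ --01,1--1
  m11 ⊆ 1--1 [E]
  m13 ⊆ --01,-1-1,1--1,11--
  m15 ⊆ -1-1,-11-,1--1,11--
E = {1--1}
Petrick residual → --01, -11-, 00-0
Cover = c'd + bc + a'b'd' + ad  |cover|=4

4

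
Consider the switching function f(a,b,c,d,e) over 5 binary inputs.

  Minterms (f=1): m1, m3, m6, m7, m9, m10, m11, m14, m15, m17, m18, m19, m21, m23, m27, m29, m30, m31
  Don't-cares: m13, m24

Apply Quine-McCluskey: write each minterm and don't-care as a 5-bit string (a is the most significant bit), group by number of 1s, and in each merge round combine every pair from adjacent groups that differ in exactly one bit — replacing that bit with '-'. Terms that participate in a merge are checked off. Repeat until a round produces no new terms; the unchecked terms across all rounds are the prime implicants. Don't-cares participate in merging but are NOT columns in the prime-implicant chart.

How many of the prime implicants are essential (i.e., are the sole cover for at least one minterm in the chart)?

5

size-2^0 implicants → 00001(✓)  00011(✓)  00110(✓)  00111(✓)  01001(✓)  01010(✓)  01011(✓)  01101(✓)  01110(✓)  01111(✓)  10001(✓)  10010(✓)  10011(✓)  10101(✓)  10111(✓)  11000  11011(✓)  11101(✓)  11110(✓)  11111(✓)
size-2^1 implicants → -0001(✓)  -0011(✓)  -0111(✓)  -1011(✓)  -1101(✓)  -1110(✓)  -1111(✓)  0-001(✓)  0-011(✓)  0-110(✓)  0-111(✓)  00-11(✓)  000-1(✓)  0011-(✓)  01-01(✓)  01-10(✓)  01-11(✓)  010-1(✓)  0101-(✓)  011-1(✓)  0111-(✓)  1-011(✓)  1-101(✓)  1-111(✓)  10-01(✓)  10-11(✓)  100-1(✓)  1001-  101-1(✓)  11-11(✓)  111-1(✓)  1111-(✓)
size-2^2 implicants → --011(✓)  --111(✓)  -0-11(✓)  -00-1  -1-11(✓)  -11-1  -111-  0--11(✓)  0-0-1  0-11-  01--1  01-1-  1--11(✓)  1-1-1  10--1
size-2^3 implicants → ---11
Unchecked terms (primes): ---11, -00-1, -11-1, -111-, 0-0-1, 0-11-, 01--1, 01-1-, 1-1-1, 10--1, 1001-, 11000
Minterm coverage:
  m1 ⊆ -00-1,0-0-1
  m3 ⊆ ---11,-00-1,0-0-1
  m6 ⊆ 0-11- [E]
  m7 ⊆ ---11,0-11-
  m9 ⊆ 0-0-1,01--1
  m10 ⊆ 01-1- [E]
  m11 ⊆ ---11,0-0-1,01--1,01-1-
  m14 ⊆ -111-,0-11-,01-1-
  m15 ⊆ ---11,-11-1,-111-,0-11-,01--1,01-1-
  m17 ⊆ -00-1,10--1
  m18 ⊆ 1001- [E]
  m19 ⊆ ---11,-00-1,10--1,1001-
  m21 ⊆ 1-1-1,10--1
  m23 ⊆ ---11,1-1-1,10--1
  m27 ⊆ ---11 [E]
  m29 ⊆ -11-1,1-1-1
  m30 ⊆ -111- [E]
  m31 ⊆ ---11,-11-1,-111-,1-1-1
E = {---11, -111-, 0-11-, 01-1-, 1001-}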